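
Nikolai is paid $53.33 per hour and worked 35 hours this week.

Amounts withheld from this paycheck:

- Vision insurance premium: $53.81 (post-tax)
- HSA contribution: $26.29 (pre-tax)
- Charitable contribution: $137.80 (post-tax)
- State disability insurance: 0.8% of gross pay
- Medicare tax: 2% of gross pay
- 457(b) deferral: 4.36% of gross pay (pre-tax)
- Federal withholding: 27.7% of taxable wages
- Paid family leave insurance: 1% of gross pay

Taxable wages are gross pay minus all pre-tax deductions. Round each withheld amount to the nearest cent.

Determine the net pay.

$1009.13

Gross pay: 35 × $53.33 = $1866.55
457(b) deferral: $1866.55 × 0.0436 = $81.38
HSA contribution: $26.29
Pre-tax total = $81.38 + $26.29 = $107.67
Taxable wages = $1866.55 − $107.67 = $1758.88
Federal withholding: $1758.88 × 0.277 = $487.21
State disability insurance: $1866.55 × 0.008 = $14.93
Medicare tax: $1866.55 × 0.02 = $37.33
Paid family leave insurance: $1866.55 × 0.01 = $18.67
Charitable contribution: $137.80
Vision insurance premium: $53.81
Total deductions = $81.38 + $26.29 + $487.21 + $14.93 + $37.33 + $18.67 + $137.80 + $53.81 = $857.42
Net pay = $1866.55 − $857.42 = $1009.13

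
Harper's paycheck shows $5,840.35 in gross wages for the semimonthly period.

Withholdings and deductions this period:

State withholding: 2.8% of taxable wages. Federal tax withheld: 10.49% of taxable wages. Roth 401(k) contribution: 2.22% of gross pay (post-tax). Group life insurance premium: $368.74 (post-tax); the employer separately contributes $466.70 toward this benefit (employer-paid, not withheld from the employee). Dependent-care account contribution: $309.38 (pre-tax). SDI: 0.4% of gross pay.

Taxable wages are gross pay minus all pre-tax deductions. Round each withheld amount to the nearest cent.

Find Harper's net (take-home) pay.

$4,274.14

Dependent-care account contribution: $309.38
Taxable wages = $5,840.35 − $309.38 = $5,530.97
State withholding: $5,530.97 × 0.028 = $154.87
Federal tax withheld: $5,530.97 × 0.1049 = $580.20
SDI: $5,840.35 × 0.004 = $23.36
Roth 401(k) contribution: $5,840.35 × 0.0222 = $129.66
Group life insurance premium: $368.74
(Employer's $466.70 toward group life insurance premium is not withheld from the employee.)
Total deductions = $309.38 + $154.87 + $580.20 + $23.36 + $129.66 + $368.74 = $1,566.21
Net pay = $5,840.35 − $1,566.21 = $4,274.14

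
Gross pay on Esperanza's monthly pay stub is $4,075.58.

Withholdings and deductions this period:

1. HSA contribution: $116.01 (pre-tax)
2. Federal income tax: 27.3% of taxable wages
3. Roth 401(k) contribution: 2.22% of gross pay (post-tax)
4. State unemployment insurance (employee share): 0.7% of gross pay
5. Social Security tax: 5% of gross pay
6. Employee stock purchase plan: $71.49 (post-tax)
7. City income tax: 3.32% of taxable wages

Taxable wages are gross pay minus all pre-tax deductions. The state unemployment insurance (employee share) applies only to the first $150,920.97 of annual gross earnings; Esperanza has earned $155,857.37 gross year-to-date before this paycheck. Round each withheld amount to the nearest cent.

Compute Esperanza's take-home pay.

HSA contribution: $116.01
Taxable wages = $4,075.58 − $116.01 = $3,959.57
Federal income tax: $3,959.57 × 0.273 = $1,080.96
City income tax: $3,959.57 × 0.0332 = $131.46
State unemployment insurance (employee share): annual cap $150,920.97 already reached (YTD $155,857.37), so $0.00
Social Security tax: $4,075.58 × 0.05 = $203.78
Employee stock purchase plan: $71.49
Roth 401(k) contribution: $4,075.58 × 0.0222 = $90.48
Total deductions = $116.01 + $1,080.96 + $131.46 + $0.00 + $203.78 + $71.49 + $90.48 = $1,694.18
Net pay = $4,075.58 − $1,694.18 = $2,381.40

$2,381.40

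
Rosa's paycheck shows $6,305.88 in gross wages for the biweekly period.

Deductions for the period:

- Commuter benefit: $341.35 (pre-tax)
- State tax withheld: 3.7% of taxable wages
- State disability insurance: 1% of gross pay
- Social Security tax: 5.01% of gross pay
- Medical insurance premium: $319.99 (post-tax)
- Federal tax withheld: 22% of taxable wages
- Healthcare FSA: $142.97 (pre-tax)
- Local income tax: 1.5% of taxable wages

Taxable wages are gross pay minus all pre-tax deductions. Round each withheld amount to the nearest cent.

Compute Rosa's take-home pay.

Commuter benefit: $341.35
Healthcare FSA: $142.97
Pre-tax total = $341.35 + $142.97 = $484.32
Taxable wages = $6,305.88 − $484.32 = $5,821.56
State tax withheld: $5,821.56 × 0.037 = $215.40
Federal tax withheld: $5,821.56 × 0.22 = $1,280.74
Local income tax: $5,821.56 × 0.015 = $87.32
Social Security tax: $6,305.88 × 0.0501 = $315.92
State disability insurance: $6,305.88 × 0.01 = $63.06
Medical insurance premium: $319.99
Total deductions = $341.35 + $142.97 + $215.40 + $1,280.74 + $87.32 + $315.92 + $63.06 + $319.99 = $2,766.75
Net pay = $6,305.88 − $2,766.75 = $3,539.13

$3,539.13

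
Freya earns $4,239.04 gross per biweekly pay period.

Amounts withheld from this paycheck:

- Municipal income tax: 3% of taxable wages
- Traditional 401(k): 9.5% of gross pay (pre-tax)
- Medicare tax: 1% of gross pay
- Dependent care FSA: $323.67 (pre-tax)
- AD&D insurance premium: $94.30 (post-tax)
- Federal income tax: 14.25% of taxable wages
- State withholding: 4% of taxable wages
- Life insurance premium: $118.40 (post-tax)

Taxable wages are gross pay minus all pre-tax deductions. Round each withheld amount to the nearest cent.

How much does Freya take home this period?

$2,511.13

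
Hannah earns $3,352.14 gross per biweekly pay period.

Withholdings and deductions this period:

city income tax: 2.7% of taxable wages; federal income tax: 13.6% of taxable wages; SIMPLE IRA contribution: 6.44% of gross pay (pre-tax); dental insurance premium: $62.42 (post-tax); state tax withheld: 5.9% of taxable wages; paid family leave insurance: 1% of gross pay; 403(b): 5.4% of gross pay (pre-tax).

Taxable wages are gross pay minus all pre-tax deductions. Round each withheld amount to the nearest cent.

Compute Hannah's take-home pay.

$2,203.24

403(b): $3,352.14 × 0.054 = $181.02
SIMPLE IRA contribution: $3,352.14 × 0.0644 = $215.88
Pre-tax total = $181.02 + $215.88 = $396.90
Taxable wages = $3,352.14 − $396.90 = $2,955.24
Federal income tax: $2,955.24 × 0.136 = $401.91
State tax withheld: $2,955.24 × 0.059 = $174.36
City income tax: $2,955.24 × 0.027 = $79.79
Paid family leave insurance: $3,352.14 × 0.01 = $33.52
Dental insurance premium: $62.42
Total deductions = $181.02 + $215.88 + $401.91 + $174.36 + $79.79 + $33.52 + $62.42 = $1,148.90
Net pay = $3,352.14 − $1,148.90 = $2,203.24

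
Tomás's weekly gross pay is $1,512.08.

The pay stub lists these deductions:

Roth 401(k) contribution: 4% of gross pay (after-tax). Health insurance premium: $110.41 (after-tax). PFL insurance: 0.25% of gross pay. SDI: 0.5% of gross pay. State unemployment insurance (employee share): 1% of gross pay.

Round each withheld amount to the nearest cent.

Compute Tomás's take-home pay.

$1,314.73

SDI: $1,512.08 × 0.005 = $7.56
PFL insurance: $1,512.08 × 0.0025 = $3.78
State unemployment insurance (employee share): $1,512.08 × 0.01 = $15.12
Health insurance premium: $110.41
Roth 401(k) contribution: $1,512.08 × 0.04 = $60.48
Total deductions = $7.56 + $3.78 + $15.12 + $110.41 + $60.48 = $197.35
Net pay = $1,512.08 − $197.35 = $1,314.73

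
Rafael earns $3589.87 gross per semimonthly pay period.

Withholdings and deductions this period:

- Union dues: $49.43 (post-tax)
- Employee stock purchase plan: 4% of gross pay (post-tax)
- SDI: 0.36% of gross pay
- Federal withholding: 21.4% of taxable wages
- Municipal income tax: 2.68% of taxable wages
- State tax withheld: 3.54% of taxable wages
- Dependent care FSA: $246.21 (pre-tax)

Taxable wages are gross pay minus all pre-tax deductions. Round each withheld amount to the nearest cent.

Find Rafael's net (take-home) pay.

$2214.20

Dependent care FSA: $246.21
Taxable wages = $3589.87 − $246.21 = $3343.66
Municipal income tax: $3343.66 × 0.0268 = $89.61
State tax withheld: $3343.66 × 0.0354 = $118.37
Federal withholding: $3343.66 × 0.214 = $715.54
SDI: $3589.87 × 0.0036 = $12.92
Union dues: $49.43
Employee stock purchase plan: $3589.87 × 0.04 = $143.59
Total deductions = $246.21 + $89.61 + $118.37 + $715.54 + $12.92 + $49.43 + $143.59 = $1375.67
Net pay = $3589.87 − $1375.67 = $2214.20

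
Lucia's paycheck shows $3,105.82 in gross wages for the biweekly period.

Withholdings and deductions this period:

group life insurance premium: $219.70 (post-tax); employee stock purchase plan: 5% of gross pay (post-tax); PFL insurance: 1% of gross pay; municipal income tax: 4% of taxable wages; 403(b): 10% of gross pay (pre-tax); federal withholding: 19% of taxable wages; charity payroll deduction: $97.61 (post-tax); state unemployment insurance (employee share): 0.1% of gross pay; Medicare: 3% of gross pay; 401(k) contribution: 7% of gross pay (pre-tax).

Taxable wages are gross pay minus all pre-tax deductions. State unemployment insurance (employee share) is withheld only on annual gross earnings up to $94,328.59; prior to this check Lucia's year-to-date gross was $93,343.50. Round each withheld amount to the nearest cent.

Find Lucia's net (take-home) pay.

$1,387.11

403(b): $3,105.82 × 0.1 = $310.58
401(k) contribution: $3,105.82 × 0.07 = $217.41
Pre-tax total = $310.58 + $217.41 = $527.99
Taxable wages = $3,105.82 − $527.99 = $2,577.83
Federal withholding: $2,577.83 × 0.19 = $489.79
Municipal income tax: $2,577.83 × 0.04 = $103.11
State unemployment insurance (employee share): only $94,328.59 − $93,343.50 = $985.09 of this check is subject → $985.09 × 0.001 = $0.99
PFL insurance: $3,105.82 × 0.01 = $31.06
Medicare: $3,105.82 × 0.03 = $93.17
Employee stock purchase plan: $3,105.82 × 0.05 = $155.29
Charity payroll deduction: $97.61
Group life insurance premium: $219.70
Total deductions = $310.58 + $217.41 + $489.79 + $103.11 + $0.99 + $31.06 + $93.17 + $155.29 + $97.61 + $219.70 = $1,718.71
Net pay = $3,105.82 − $1,718.71 = $1,387.11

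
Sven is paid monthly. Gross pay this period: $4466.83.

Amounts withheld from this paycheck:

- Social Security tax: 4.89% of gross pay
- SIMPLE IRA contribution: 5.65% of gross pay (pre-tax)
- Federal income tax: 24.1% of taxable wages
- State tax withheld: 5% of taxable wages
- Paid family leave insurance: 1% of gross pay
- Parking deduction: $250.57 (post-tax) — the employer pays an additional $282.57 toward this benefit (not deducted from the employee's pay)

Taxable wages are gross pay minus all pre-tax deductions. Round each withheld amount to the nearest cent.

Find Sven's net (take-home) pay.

SIMPLE IRA contribution: $4466.83 × 0.0565 = $252.38
Taxable wages = $4466.83 − $252.38 = $4214.45
Federal income tax: $4214.45 × 0.241 = $1015.68
State tax withheld: $4214.45 × 0.05 = $210.72
Social Security tax: $4466.83 × 0.0489 = $218.43
Paid family leave insurance: $4466.83 × 0.01 = $44.67
Parking deduction: $250.57
(Employer's $282.57 toward parking deduction is not withheld from the employee.)
Total deductions = $252.38 + $1015.68 + $210.72 + $218.43 + $44.67 + $250.57 = $1992.45
Net pay = $4466.83 − $1992.45 = $2474.38

$2474.38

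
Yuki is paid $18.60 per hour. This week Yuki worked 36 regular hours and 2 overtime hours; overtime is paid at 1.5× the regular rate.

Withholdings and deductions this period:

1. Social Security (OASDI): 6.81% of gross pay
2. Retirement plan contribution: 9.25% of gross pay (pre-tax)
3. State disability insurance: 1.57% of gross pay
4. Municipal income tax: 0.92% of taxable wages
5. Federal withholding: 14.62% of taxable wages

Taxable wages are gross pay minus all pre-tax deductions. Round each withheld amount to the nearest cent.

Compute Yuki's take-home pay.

Regular pay: 36 × $18.60 = $669.60
Overtime pay: 2 × $18.60 × 1.5 = $55.80
Gross pay = $669.60 + $55.80 = $725.40
Retirement plan contribution: $725.40 × 0.0925 = $67.10
Taxable wages = $725.40 − $67.10 = $658.30
Municipal income tax: $658.30 × 0.0092 = $6.06
Federal withholding: $658.30 × 0.1462 = $96.24
Social Security (OASDI): $725.40 × 0.0681 = $49.40
State disability insurance: $725.40 × 0.0157 = $11.39
Total deductions = $67.10 + $6.06 + $96.24 + $49.40 + $11.39 = $230.19
Net pay = $725.40 − $230.19 = $495.21

$495.21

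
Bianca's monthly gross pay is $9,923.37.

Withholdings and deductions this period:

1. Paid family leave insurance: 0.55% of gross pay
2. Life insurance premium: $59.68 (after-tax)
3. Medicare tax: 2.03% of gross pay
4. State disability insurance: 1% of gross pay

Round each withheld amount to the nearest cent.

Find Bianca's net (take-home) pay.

$9,508.44

State disability insurance: $9,923.37 × 0.01 = $99.23
Medicare tax: $9,923.37 × 0.0203 = $201.44
Paid family leave insurance: $9,923.37 × 0.0055 = $54.58
Life insurance premium: $59.68
Total deductions = $99.23 + $201.44 + $54.58 + $59.68 = $414.93
Net pay = $9,923.37 − $414.93 = $9,508.44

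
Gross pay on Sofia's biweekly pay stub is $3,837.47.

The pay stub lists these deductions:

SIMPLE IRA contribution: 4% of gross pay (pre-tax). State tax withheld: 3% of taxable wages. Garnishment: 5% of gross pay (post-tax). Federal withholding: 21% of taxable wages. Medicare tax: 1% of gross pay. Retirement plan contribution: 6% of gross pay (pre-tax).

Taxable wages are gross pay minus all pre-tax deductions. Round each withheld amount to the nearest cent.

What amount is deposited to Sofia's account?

$2,394.59

SIMPLE IRA contribution: $3,837.47 × 0.04 = $153.50
Retirement plan contribution: $3,837.47 × 0.06 = $230.25
Pre-tax total = $153.50 + $230.25 = $383.75
Taxable wages = $3,837.47 − $383.75 = $3,453.72
State tax withheld: $3,453.72 × 0.03 = $103.61
Federal withholding: $3,453.72 × 0.21 = $725.28
Medicare tax: $3,837.47 × 0.01 = $38.37
Garnishment: $3,837.47 × 0.05 = $191.87
Total deductions = $153.50 + $230.25 + $103.61 + $725.28 + $38.37 + $191.87 = $1,442.88
Net pay = $3,837.47 − $1,442.88 = $2,394.59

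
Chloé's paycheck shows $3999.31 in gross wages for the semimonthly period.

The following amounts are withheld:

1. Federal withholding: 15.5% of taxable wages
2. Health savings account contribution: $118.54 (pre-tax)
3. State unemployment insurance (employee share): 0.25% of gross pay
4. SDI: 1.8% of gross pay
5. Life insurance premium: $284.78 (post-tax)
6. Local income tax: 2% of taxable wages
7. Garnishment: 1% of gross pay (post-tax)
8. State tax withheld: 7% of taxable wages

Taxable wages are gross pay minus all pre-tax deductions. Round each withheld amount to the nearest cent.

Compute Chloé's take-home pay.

$2523.22

Health savings account contribution: $118.54
Taxable wages = $3999.31 − $118.54 = $3880.77
State tax withheld: $3880.77 × 0.07 = $271.65
Federal withholding: $3880.77 × 0.155 = $601.52
Local income tax: $3880.77 × 0.02 = $77.62
State unemployment insurance (employee share): $3999.31 × 0.0025 = $10.00
SDI: $3999.31 × 0.018 = $71.99
Life insurance premium: $284.78
Garnishment: $3999.31 × 0.01 = $39.99
Total deductions = $118.54 + $271.65 + $601.52 + $77.62 + $10.00 + $71.99 + $284.78 + $39.99 = $1476.09
Net pay = $3999.31 − $1476.09 = $2523.22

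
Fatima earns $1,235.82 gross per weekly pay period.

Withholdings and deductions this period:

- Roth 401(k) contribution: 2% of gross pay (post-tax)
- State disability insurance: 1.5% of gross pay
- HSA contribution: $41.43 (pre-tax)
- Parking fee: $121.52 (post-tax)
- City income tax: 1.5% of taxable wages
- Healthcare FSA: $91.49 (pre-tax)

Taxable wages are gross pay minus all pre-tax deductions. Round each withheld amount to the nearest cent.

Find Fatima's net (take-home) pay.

HSA contribution: $41.43
Healthcare FSA: $91.49
Pre-tax total = $41.43 + $91.49 = $132.92
Taxable wages = $1,235.82 − $132.92 = $1,102.90
City income tax: $1,102.90 × 0.015 = $16.54
State disability insurance: $1,235.82 × 0.015 = $18.54
Roth 401(k) contribution: $1,235.82 × 0.02 = $24.72
Parking fee: $121.52
Total deductions = $41.43 + $91.49 + $16.54 + $18.54 + $24.72 + $121.52 = $314.24
Net pay = $1,235.82 − $314.24 = $921.58

$921.58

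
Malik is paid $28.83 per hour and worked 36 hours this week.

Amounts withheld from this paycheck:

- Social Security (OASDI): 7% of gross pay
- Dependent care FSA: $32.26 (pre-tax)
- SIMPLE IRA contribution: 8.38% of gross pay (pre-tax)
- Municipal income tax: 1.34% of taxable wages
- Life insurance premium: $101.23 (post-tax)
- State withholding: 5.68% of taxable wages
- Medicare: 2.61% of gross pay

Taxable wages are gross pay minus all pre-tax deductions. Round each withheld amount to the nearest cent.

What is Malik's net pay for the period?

$653.19

Gross pay: 36 × $28.83 = $1,037.88
SIMPLE IRA contribution: $1,037.88 × 0.0838 = $86.97
Dependent care FSA: $32.26
Pre-tax total = $86.97 + $32.26 = $119.23
Taxable wages = $1,037.88 − $119.23 = $918.65
Municipal income tax: $918.65 × 0.0134 = $12.31
State withholding: $918.65 × 0.0568 = $52.18
Medicare: $1,037.88 × 0.0261 = $27.09
Social Security (OASDI): $1,037.88 × 0.07 = $72.65
Life insurance premium: $101.23
Total deductions = $86.97 + $32.26 + $12.31 + $52.18 + $27.09 + $72.65 + $101.23 = $384.69
Net pay = $1,037.88 − $384.69 = $653.19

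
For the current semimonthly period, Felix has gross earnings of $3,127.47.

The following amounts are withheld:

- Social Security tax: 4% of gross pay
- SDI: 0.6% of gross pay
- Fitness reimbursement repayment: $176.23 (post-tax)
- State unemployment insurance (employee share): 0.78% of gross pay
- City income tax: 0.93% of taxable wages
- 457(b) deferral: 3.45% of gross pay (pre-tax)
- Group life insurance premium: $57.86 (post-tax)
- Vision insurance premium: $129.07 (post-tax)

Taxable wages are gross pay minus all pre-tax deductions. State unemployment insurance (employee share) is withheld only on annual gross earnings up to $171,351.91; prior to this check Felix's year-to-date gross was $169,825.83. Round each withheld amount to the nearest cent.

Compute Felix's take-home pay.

457(b) deferral: $3,127.47 × 0.0345 = $107.90
Taxable wages = $3,127.47 − $107.90 = $3,019.57
City income tax: $3,019.57 × 0.0093 = $28.08
State unemployment insurance (employee share): only $171,351.91 − $169,825.83 = $1,526.08 of this check is subject → $1,526.08 × 0.0078 = $11.90
Social Security tax: $3,127.47 × 0.04 = $125.10
SDI: $3,127.47 × 0.006 = $18.76
Fitness reimbursement repayment: $176.23
Vision insurance premium: $129.07
Group life insurance premium: $57.86
Total deductions = $107.90 + $28.08 + $11.90 + $125.10 + $18.76 + $176.23 + $129.07 + $57.86 = $654.90
Net pay = $3,127.47 − $654.90 = $2,472.57

$2,472.57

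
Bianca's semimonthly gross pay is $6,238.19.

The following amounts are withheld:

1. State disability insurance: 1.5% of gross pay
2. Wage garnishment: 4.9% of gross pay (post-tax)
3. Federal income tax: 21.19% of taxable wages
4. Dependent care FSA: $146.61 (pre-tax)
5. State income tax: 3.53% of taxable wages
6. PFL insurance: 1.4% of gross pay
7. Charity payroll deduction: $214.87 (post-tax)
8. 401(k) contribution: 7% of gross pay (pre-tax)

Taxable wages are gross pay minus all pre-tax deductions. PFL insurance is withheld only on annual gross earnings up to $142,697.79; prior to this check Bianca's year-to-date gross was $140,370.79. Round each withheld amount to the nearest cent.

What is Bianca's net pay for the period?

Dependent care FSA: $146.61
401(k) contribution: $6,238.19 × 0.07 = $436.67
Pre-tax total = $146.61 + $436.67 = $583.28
Taxable wages = $6,238.19 − $583.28 = $5,654.91
Federal income tax: $5,654.91 × 0.2119 = $1,198.28
State income tax: $5,654.91 × 0.0353 = $199.62
State disability insurance: $6,238.19 × 0.015 = $93.57
PFL insurance: only $142,697.79 − $140,370.79 = $2,327.00 of this check is subject → $2,327.00 × 0.014 = $32.58
Wage garnishment: $6,238.19 × 0.049 = $305.67
Charity payroll deduction: $214.87
Total deductions = $146.61 + $436.67 + $1,198.28 + $199.62 + $93.57 + $32.58 + $305.67 + $214.87 = $2,627.87
Net pay = $6,238.19 − $2,627.87 = $3,610.32

$3,610.32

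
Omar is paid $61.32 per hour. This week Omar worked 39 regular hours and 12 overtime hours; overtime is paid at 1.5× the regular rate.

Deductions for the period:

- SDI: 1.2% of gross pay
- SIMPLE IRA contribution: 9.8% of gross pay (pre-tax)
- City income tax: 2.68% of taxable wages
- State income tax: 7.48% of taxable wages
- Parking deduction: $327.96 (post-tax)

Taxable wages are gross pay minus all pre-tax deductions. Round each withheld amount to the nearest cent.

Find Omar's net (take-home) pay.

Regular pay: 39 × $61.32 = $2,391.48
Overtime pay: 12 × $61.32 × 1.5 = $1,103.76
Gross pay = $2,391.48 + $1,103.76 = $3,495.24
SIMPLE IRA contribution: $3,495.24 × 0.098 = $342.53
Taxable wages = $3,495.24 − $342.53 = $3,152.71
City income tax: $3,152.71 × 0.0268 = $84.49
State income tax: $3,152.71 × 0.0748 = $235.82
SDI: $3,495.24 × 0.012 = $41.94
Parking deduction: $327.96
Total deductions = $342.53 + $84.49 + $235.82 + $41.94 + $327.96 = $1,032.74
Net pay = $3,495.24 − $1,032.74 = $2,462.50

$2,462.50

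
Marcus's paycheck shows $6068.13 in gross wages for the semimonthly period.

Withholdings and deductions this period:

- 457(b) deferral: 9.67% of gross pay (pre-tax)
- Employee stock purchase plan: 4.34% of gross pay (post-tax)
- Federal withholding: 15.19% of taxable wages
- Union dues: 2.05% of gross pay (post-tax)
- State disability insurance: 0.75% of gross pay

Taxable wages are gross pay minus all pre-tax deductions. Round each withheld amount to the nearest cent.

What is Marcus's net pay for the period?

457(b) deferral: $6068.13 × 0.0967 = $586.79
Taxable wages = $6068.13 − $586.79 = $5481.34
Federal withholding: $5481.34 × 0.1519 = $832.62
State disability insurance: $6068.13 × 0.0075 = $45.51
Employee stock purchase plan: $6068.13 × 0.0434 = $263.36
Union dues: $6068.13 × 0.0205 = $124.40
Total deductions = $586.79 + $832.62 + $45.51 + $263.36 + $124.40 = $1852.68
Net pay = $6068.13 − $1852.68 = $4215.45

$4215.45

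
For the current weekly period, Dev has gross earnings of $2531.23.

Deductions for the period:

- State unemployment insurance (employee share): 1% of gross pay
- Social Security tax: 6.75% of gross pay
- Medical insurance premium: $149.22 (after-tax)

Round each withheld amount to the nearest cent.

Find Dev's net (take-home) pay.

State unemployment insurance (employee share): $2531.23 × 0.01 = $25.31
Social Security tax: $2531.23 × 0.0675 = $170.86
Medical insurance premium: $149.22
Total deductions = $25.31 + $170.86 + $149.22 = $345.39
Net pay = $2531.23 − $345.39 = $2185.84

$2185.84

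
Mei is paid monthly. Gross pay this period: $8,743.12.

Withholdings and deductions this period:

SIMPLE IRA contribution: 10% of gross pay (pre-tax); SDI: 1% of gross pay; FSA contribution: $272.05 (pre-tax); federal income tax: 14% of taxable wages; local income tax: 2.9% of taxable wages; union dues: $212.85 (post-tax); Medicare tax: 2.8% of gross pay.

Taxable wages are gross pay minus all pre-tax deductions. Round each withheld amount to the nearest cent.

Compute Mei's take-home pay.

$5,767.81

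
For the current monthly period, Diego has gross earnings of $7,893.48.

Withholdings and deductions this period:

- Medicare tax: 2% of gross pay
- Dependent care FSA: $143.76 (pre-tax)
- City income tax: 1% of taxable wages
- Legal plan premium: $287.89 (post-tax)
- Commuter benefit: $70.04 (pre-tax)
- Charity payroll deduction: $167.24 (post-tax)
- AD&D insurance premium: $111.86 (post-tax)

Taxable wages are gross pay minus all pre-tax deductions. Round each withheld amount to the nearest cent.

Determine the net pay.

Dependent care FSA: $143.76
Commuter benefit: $70.04
Pre-tax total = $143.76 + $70.04 = $213.80
Taxable wages = $7,893.48 − $213.80 = $7,679.68
City income tax: $7,679.68 × 0.01 = $76.80
Medicare tax: $7,893.48 × 0.02 = $157.87
Legal plan premium: $287.89
Charity payroll deduction: $167.24
AD&D insurance premium: $111.86
Total deductions = $143.76 + $70.04 + $76.80 + $157.87 + $287.89 + $167.24 + $111.86 = $1,015.46
Net pay = $7,893.48 − $1,015.46 = $6,878.02

$6,878.02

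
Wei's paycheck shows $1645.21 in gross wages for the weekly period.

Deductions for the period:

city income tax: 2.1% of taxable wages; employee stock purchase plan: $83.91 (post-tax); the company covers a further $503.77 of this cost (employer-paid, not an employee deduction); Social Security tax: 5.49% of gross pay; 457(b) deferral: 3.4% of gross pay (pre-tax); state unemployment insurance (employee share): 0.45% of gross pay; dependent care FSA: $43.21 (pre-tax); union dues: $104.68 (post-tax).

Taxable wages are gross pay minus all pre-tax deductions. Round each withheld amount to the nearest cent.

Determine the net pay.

$1227.28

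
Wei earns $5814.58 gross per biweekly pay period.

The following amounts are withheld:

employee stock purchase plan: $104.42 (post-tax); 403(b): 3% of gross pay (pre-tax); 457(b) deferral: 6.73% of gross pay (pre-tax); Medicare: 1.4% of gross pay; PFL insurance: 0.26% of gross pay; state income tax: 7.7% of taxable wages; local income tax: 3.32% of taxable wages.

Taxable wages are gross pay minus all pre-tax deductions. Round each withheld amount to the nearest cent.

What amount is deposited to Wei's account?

403(b): $5814.58 × 0.03 = $174.44
457(b) deferral: $5814.58 × 0.0673 = $391.32
Pre-tax total = $174.44 + $391.32 = $565.76
Taxable wages = $5814.58 − $565.76 = $5248.82
State income tax: $5248.82 × 0.077 = $404.16
Local income tax: $5248.82 × 0.0332 = $174.26
Medicare: $5814.58 × 0.014 = $81.40
PFL insurance: $5814.58 × 0.0026 = $15.12
Employee stock purchase plan: $104.42
Total deductions = $174.44 + $391.32 + $404.16 + $174.26 + $81.40 + $15.12 + $104.42 = $1345.12
Net pay = $5814.58 − $1345.12 = $4469.46

$4469.46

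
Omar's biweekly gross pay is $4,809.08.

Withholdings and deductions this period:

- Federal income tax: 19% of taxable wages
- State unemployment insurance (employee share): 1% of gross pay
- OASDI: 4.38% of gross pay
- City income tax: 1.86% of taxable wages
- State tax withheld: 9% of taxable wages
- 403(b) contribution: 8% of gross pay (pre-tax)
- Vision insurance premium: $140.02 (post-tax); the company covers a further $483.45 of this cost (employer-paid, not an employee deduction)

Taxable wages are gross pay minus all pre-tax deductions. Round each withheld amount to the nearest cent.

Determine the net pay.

$2,704.49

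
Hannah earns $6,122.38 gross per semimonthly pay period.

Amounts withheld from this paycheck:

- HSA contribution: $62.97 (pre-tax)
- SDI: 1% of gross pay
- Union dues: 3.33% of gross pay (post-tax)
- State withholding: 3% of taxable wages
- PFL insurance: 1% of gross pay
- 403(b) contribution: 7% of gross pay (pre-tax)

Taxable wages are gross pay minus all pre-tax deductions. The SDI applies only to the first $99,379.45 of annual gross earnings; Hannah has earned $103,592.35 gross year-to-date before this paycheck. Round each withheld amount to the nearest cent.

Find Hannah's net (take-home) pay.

$5,196.81

HSA contribution: $62.97
403(b) contribution: $6,122.38 × 0.07 = $428.57
Pre-tax total = $62.97 + $428.57 = $491.54
Taxable wages = $6,122.38 − $491.54 = $5,630.84
State withholding: $5,630.84 × 0.03 = $168.93
PFL insurance: $6,122.38 × 0.01 = $61.22
SDI: annual cap $99,379.45 already reached (YTD $103,592.35), so $0.00
Union dues: $6,122.38 × 0.0333 = $203.88
Total deductions = $62.97 + $428.57 + $168.93 + $61.22 + $0.00 + $203.88 = $925.57
Net pay = $6,122.38 − $925.57 = $5,196.81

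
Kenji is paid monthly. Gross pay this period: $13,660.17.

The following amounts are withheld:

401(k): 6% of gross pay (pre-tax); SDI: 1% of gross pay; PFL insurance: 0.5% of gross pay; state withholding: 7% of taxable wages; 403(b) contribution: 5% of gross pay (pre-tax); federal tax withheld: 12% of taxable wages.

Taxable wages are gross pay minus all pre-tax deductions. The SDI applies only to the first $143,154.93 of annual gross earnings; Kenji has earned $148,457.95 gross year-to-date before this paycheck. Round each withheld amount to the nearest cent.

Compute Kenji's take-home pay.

401(k): $13,660.17 × 0.06 = $819.61
403(b) contribution: $13,660.17 × 0.05 = $683.01
Pre-tax total = $819.61 + $683.01 = $1,502.62
Taxable wages = $13,660.17 − $1,502.62 = $12,157.55
State withholding: $12,157.55 × 0.07 = $851.03
Federal tax withheld: $12,157.55 × 0.12 = $1,458.91
PFL insurance: $13,660.17 × 0.005 = $68.30
SDI: annual cap $143,154.93 already reached (YTD $148,457.95), so $0.00
Total deductions = $819.61 + $683.01 + $851.03 + $1,458.91 + $68.30 + $0.00 = $3,880.86
Net pay = $13,660.17 − $3,880.86 = $9,779.31

$9,779.31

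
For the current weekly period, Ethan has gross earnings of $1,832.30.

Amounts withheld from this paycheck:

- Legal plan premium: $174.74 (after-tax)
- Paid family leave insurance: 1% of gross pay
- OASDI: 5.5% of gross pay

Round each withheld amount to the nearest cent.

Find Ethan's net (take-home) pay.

$1,538.46

OASDI: $1,832.30 × 0.055 = $100.78
Paid family leave insurance: $1,832.30 × 0.01 = $18.32
Legal plan premium: $174.74
Total deductions = $100.78 + $18.32 + $174.74 = $293.84
Net pay = $1,832.30 − $293.84 = $1,538.46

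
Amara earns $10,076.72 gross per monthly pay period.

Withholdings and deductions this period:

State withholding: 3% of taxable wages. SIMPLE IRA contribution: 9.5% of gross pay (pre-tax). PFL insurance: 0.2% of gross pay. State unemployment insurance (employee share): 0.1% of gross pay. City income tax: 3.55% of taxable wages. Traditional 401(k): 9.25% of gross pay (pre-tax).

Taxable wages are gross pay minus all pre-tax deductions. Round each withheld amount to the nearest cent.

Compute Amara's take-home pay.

$7,620.83

Traditional 401(k): $10,076.72 × 0.0925 = $932.10
SIMPLE IRA contribution: $10,076.72 × 0.095 = $957.29
Pre-tax total = $932.10 + $957.29 = $1,889.39
Taxable wages = $10,076.72 − $1,889.39 = $8,187.33
State withholding: $8,187.33 × 0.03 = $245.62
City income tax: $8,187.33 × 0.0355 = $290.65
State unemployment insurance (employee share): $10,076.72 × 0.001 = $10.08
PFL insurance: $10,076.72 × 0.002 = $20.15
Total deductions = $932.10 + $957.29 + $245.62 + $290.65 + $10.08 + $20.15 = $2,455.89
Net pay = $10,076.72 − $2,455.89 = $7,620.83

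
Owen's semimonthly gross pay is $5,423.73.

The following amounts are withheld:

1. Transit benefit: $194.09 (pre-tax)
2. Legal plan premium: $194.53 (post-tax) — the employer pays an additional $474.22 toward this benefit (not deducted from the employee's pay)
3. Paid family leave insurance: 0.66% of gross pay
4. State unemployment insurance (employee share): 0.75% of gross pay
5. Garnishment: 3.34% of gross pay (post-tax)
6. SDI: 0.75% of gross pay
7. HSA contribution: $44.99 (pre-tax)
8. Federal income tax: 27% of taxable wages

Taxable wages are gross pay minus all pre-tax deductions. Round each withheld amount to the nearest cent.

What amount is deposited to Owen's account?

HSA contribution: $44.99
Transit benefit: $194.09
Pre-tax total = $44.99 + $194.09 = $239.08
Taxable wages = $5,423.73 − $239.08 = $5,184.65
Federal income tax: $5,184.65 × 0.27 = $1,399.86
SDI: $5,423.73 × 0.0075 = $40.68
State unemployment insurance (employee share): $5,423.73 × 0.0075 = $40.68
Paid family leave insurance: $5,423.73 × 0.0066 = $35.80
Garnishment: $5,423.73 × 0.0334 = $181.15
Legal plan premium: $194.53
(Employer's $474.22 toward legal plan premium is not withheld from the employee.)
Total deductions = $44.99 + $194.09 + $1,399.86 + $40.68 + $40.68 + $35.80 + $181.15 + $194.53 = $2,131.78
Net pay = $5,423.73 − $2,131.78 = $3,291.95

$3,291.95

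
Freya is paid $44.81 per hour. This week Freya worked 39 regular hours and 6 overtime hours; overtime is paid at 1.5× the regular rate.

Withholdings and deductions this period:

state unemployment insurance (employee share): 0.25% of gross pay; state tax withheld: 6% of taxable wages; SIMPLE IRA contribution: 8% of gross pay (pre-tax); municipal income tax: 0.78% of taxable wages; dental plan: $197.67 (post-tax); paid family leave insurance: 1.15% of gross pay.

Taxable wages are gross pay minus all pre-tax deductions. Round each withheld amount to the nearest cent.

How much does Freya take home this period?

$1616.86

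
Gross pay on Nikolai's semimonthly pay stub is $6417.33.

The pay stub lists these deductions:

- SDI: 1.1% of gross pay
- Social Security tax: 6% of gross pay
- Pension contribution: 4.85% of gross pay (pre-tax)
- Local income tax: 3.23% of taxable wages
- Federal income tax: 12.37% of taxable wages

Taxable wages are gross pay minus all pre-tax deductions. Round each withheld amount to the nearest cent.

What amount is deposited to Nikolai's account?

$4697.91

Pension contribution: $6417.33 × 0.0485 = $311.24
Taxable wages = $6417.33 − $311.24 = $6106.09
Local income tax: $6106.09 × 0.0323 = $197.23
Federal income tax: $6106.09 × 0.1237 = $755.32
SDI: $6417.33 × 0.011 = $70.59
Social Security tax: $6417.33 × 0.06 = $385.04
Total deductions = $311.24 + $197.23 + $755.32 + $70.59 + $385.04 = $1719.42
Net pay = $6417.33 − $1719.42 = $4697.91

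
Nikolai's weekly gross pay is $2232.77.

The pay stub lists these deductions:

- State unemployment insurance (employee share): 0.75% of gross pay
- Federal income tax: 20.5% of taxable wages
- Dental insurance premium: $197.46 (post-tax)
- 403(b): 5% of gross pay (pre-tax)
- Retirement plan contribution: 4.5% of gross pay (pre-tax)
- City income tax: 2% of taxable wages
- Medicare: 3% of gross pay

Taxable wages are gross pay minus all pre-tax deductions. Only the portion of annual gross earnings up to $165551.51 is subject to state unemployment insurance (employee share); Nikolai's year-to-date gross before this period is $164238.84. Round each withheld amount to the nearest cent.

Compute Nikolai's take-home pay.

$1291.72

403(b): $2232.77 × 0.05 = $111.64
Retirement plan contribution: $2232.77 × 0.045 = $100.47
Pre-tax total = $111.64 + $100.47 = $212.11
Taxable wages = $2232.77 − $212.11 = $2020.66
City income tax: $2020.66 × 0.02 = $40.41
Federal income tax: $2020.66 × 0.205 = $414.24
Medicare: $2232.77 × 0.03 = $66.98
State unemployment insurance (employee share): only $165551.51 − $164238.84 = $1312.67 of this check is subject → $1312.67 × 0.0075 = $9.85
Dental insurance premium: $197.46
Total deductions = $111.64 + $100.47 + $40.41 + $414.24 + $66.98 + $9.85 + $197.46 = $941.05
Net pay = $2232.77 − $941.05 = $1291.72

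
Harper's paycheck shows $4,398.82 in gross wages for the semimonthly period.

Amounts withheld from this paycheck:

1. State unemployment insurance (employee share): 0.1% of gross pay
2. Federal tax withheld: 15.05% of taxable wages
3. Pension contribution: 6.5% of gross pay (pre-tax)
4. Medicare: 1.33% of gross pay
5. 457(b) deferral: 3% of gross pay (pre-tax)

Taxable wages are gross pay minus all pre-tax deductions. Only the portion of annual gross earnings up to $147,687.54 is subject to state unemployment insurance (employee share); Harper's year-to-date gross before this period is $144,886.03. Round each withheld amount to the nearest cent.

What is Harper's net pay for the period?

457(b) deferral: $4,398.82 × 0.03 = $131.96
Pension contribution: $4,398.82 × 0.065 = $285.92
Pre-tax total = $131.96 + $285.92 = $417.88
Taxable wages = $4,398.82 − $417.88 = $3,980.94
Federal tax withheld: $3,980.94 × 0.1505 = $599.13
Medicare: $4,398.82 × 0.0133 = $58.50
State unemployment insurance (employee share): only $147,687.54 − $144,886.03 = $2,801.51 of this check is subject → $2,801.51 × 0.001 = $2.80
Total deductions = $131.96 + $285.92 + $599.13 + $58.50 + $2.80 = $1,078.31
Net pay = $4,398.82 − $1,078.31 = $3,320.51

$3,320.51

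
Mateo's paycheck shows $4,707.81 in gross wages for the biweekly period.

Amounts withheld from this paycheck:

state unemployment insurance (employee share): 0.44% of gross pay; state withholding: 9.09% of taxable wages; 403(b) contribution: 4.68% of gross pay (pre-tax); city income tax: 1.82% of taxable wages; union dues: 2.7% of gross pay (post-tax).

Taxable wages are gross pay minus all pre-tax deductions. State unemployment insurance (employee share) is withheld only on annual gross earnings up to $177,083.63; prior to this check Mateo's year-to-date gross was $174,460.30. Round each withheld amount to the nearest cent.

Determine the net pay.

403(b) contribution: $4,707.81 × 0.0468 = $220.33
Taxable wages = $4,707.81 − $220.33 = $4,487.48
City income tax: $4,487.48 × 0.0182 = $81.67
State withholding: $4,487.48 × 0.0909 = $407.91
State unemployment insurance (employee share): only $177,083.63 − $174,460.30 = $2,623.33 of this check is subject → $2,623.33 × 0.0044 = $11.54
Union dues: $4,707.81 × 0.027 = $127.11
Total deductions = $220.33 + $81.67 + $407.91 + $11.54 + $127.11 = $848.56
Net pay = $4,707.81 − $848.56 = $3,859.25

$3,859.25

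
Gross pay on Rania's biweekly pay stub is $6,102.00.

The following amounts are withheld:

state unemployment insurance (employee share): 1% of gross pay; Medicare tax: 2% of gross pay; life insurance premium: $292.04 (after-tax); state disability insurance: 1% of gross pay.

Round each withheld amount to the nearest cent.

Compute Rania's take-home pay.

$5,565.88

State disability insurance: $6,102.00 × 0.01 = $61.02
State unemployment insurance (employee share): $6,102.00 × 0.01 = $61.02
Medicare tax: $6,102.00 × 0.02 = $122.04
Life insurance premium: $292.04
Total deductions = $61.02 + $61.02 + $122.04 + $292.04 = $536.12
Net pay = $6,102.00 − $536.12 = $5,565.88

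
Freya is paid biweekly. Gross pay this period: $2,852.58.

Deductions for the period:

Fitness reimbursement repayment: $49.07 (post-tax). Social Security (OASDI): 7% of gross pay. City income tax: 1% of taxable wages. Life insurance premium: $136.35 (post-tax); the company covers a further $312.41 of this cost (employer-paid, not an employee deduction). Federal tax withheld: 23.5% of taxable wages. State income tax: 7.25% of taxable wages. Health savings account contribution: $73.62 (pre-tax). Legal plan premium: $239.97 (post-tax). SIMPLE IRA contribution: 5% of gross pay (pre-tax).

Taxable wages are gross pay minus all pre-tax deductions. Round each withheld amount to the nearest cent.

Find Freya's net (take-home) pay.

$1,174.23

SIMPLE IRA contribution: $2,852.58 × 0.05 = $142.63
Health savings account contribution: $73.62
Pre-tax total = $142.63 + $73.62 = $216.25
Taxable wages = $2,852.58 − $216.25 = $2,636.33
City income tax: $2,636.33 × 0.01 = $26.36
State income tax: $2,636.33 × 0.0725 = $191.13
Federal tax withheld: $2,636.33 × 0.235 = $619.54
Social Security (OASDI): $2,852.58 × 0.07 = $199.68
Fitness reimbursement repayment: $49.07
Life insurance premium: $136.35
Legal plan premium: $239.97
(Employer's $312.41 toward life insurance premium is not withheld from the employee.)
Total deductions = $142.63 + $73.62 + $26.36 + $191.13 + $619.54 + $199.68 + $49.07 + $136.35 + $239.97 = $1,678.35
Net pay = $2,852.58 − $1,678.35 = $1,174.23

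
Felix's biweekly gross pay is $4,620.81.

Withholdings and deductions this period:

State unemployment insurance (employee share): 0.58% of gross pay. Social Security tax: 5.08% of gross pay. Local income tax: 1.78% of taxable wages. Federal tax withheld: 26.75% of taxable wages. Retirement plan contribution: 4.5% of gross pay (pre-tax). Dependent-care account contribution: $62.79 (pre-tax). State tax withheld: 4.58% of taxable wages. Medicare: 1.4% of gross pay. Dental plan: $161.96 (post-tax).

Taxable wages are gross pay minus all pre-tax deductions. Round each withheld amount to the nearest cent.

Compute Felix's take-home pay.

Dependent-care account contribution: $62.79
Retirement plan contribution: $4,620.81 × 0.045 = $207.94
Pre-tax total = $62.79 + $207.94 = $270.73
Taxable wages = $4,620.81 − $270.73 = $4,350.08
State tax withheld: $4,350.08 × 0.0458 = $199.23
Federal tax withheld: $4,350.08 × 0.2675 = $1,163.65
Local income tax: $4,350.08 × 0.0178 = $77.43
Social Security tax: $4,620.81 × 0.0508 = $234.74
Medicare: $4,620.81 × 0.014 = $64.69
State unemployment insurance (employee share): $4,620.81 × 0.0058 = $26.80
Dental plan: $161.96
Total deductions = $62.79 + $207.94 + $199.23 + $1,163.65 + $77.43 + $234.74 + $64.69 + $26.80 + $161.96 = $2,199.23
Net pay = $4,620.81 − $2,199.23 = $2,421.58

$2,421.58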